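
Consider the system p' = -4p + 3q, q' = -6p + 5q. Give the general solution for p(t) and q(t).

p(t) = -K_1e^(-t) + K_2e^(2t), q(t) = -K_1e^(-t) + 2K_2e^(2t)

Coefficient matrix A = [[-4, 3], [-6, 5]].
Characteristic polynomial det(A - λI) = λ^2 - λ - 2 = 0.
Eigenvalues λ = -1, 2.
For λ=-1: (A-λI) row 1 is [-3, 3], so an eigenvector is (-1, -1).
For λ=2: (A-λI) row 1 is [-6, 3], so an eigenvector is (1, 2).
General solution: K_1e^(-t)(-1,-1) + K_2e^(2t)(1,2).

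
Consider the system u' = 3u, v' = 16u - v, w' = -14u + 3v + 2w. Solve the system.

Coefficient matrix A = [[3, 0, 0], [16, -1, 0], [-14, 3, 2]].
det(A - λI) = 0 gives eigenvalues λ = -1, 3, 2.
For λ=-1: eigenvector (0,1,-1).
For λ=3: eigenvector (1,4,-2).
For λ=2: eigenvector (0,0,1).
General solution: C_1e^(-t)(0,1,-1) + C_2e^(3t)(1,4,-2) + C_3e^(2t)(0,0,1).

u(t) = C_2e^(3t), v(t) = C_1e^(-t) + 4C_2e^(3t), w(t) = -C_1e^(-t) - 2C_2e^(3t) + C_3e^(2t)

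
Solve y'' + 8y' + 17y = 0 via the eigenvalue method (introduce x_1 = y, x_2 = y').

y(t) = c_1e^(-4t)cos(t) + c_2e^(-4t)sin(t)

Let x_1 = y, x_2 = y'. Then x_1' = x_2 and x_2' = -17x_1 - 8x_2.
A = [[0,1],[-17,-8]]; det(A-λI) = λ^2 + 8λ + 17.
Eigenvalues λ = -4 ± i.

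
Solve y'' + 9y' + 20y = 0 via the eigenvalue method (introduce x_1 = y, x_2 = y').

y(t) = c_1e^(-4t) + c_2e^(-5t)

Let x_1 = y, x_2 = y'. Then x_1' = x_2 and x_2' = -20x_1 - 9x_2.
A = [[0,1],[-20,-9]]; det(A-λI) = λ^2 + 9λ + 20.
Eigenvalues λ = -4, -5 with eigenvectors (1,-4), (1,-5).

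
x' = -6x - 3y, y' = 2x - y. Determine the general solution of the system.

x(t) = 3K_1e^(-4t) + K_2e^(-3t), y(t) = -2K_1e^(-4t) - K_2e^(-3t)

Coefficient matrix A = [[-6, -3], [2, -1]].
Characteristic polynomial det(A - λI) = λ^2 + 7λ + 12 = 0.
Eigenvalues λ = -4, -3.
For λ=-4: (A-λI) row 1 is [-2, -3], so an eigenvector is (3, -2).
For λ=-3: (A-λI) row 1 is [-3, -3], so an eigenvector is (1, -1).
General solution: K_1e^(-4t)(3,-2) + K_2e^(-3t)(1,-1).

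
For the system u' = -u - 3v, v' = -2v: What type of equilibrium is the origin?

A = [[-1,-3],[0,-2]]; det(A-λI) = λ^2 + 3λ + 2.
λ = -2, -1: both negative.

stable node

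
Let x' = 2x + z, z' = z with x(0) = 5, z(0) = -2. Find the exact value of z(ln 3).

-6

A = [[2,1],[0,1]]; eigenvalues λ = 1, 2.
Eigenvectors: (-1,1) for λ=1, (-1,0) for λ=2.
From the initial condition, c_1 = -2, c_2 = -3.
z(ln 3) = (-2)(3^1)(1) + (-3)(3^2)(0) = -6.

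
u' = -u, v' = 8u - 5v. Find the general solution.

u(t) = c_2e^(-t), v(t) = -c_1e^(-5t) + 2c_2e^(-t)

Coefficient matrix A = [[-1, 0], [8, -5]].
Characteristic polynomial det(A - λI) = λ^2 + 6λ + 5 = 0.
Eigenvalues λ = -5, -1.
For λ=-5: (A-λI) row 1 is [4, 0], so an eigenvector is (0, -1).
For λ=-1: (A-λI) row 2 is [8, -4], so an eigenvector is (1, 2).
General solution: c_1e^(-5t)(0,-1) + c_2e^(-t)(1,2).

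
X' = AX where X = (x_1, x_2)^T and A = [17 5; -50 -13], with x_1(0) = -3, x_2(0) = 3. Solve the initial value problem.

Coefficient matrix A = [[17, 5], [-50, -13]].
Characteristic polynomial det(A - λI) = λ^2 - 4λ + 29 = 0.
Eigenvalues λ = 2 ± 5i (complex conjugate pair).
For λ=2+5i: an eigenvector is (1,-3) - i(0,-1) = (1, -3 + i).
A real fundamental pair from Re and Im of e^((2+5i)t)v: X_1 = e^(2t)(cos(5t)·(1,-3) + sin(5t)·(0,-1)), X_2 = e^(2t)(sin(5t)·(1,-3) - cos(5t)·(0,-1)).
General solution: c_1X_1 + c_2X_2.
Applying x_1(0)=-3, x_2(0)=3 gives c_1=-3, c_2=-6.

x_1(t) = -6e^(2t)sin(5t) - 3e^(2t)cos(5t), x_2(t) = 21e^(2t)sin(5t) + 3e^(2t)cos(5t)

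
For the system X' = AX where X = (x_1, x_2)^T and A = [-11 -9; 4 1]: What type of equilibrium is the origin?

A = [[-11,-9],[4,1]]; det(A-λI) = λ^2 + 10λ + 25.
repeated λ = -5 with a single eigenvector.

stable improper node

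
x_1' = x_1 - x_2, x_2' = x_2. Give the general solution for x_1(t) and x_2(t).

x_1(t) = -c_1e^(t) - c_2te^(t) + 3c_2e^(t), x_2(t) = c_2e^(t)

Coefficient matrix A = [[1, -1], [0, 1]].
Characteristic polynomial det(A - λI) = λ^2 - 2λ + 1 = 0.
Single eigenvalue λ = 1 with algebraic multiplicity 2.
Eigenvector v = (-1,0); generalized eigenvector w with (A-λI)w=v is (3,1).
General solution: e^(t)[c_1·v + c_2·(t·v + w)].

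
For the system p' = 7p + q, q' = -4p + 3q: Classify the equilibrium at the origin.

A = [[7,1],[-4,3]]; det(A-λI) = λ^2 - 10λ + 25.
repeated λ = 5 with a single eigenvector.

unstable improper node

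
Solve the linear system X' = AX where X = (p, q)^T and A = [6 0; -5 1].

Coefficient matrix A = [[6, 0], [-5, 1]].
Characteristic polynomial det(A - λI) = λ^2 - 7λ + 6 = 0.
Eigenvalues λ = 6, 1.
For λ=6: (A-λI) row 2 is [-5, -5], so an eigenvector is (1, -1).
For λ=1: (A-λI) row 1 is [5, 0], so an eigenvector is (0, -1).
General solution: c_1e^(6t)(1,-1) + c_2e^(t)(0,-1).

p(t) = c_1e^(6t), q(t) = -c_1e^(6t) - c_2e^(t)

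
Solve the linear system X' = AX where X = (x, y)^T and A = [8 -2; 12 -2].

Coefficient matrix A = [[8, -2], [12, -2]].
Characteristic polynomial det(A - λI) = λ^2 - 6λ + 8 = 0.
Eigenvalues λ = 4, 2.
For λ=4: (A-λI) row 1 is [4, -2], so an eigenvector is (1, 2).
For λ=2: (A-λI) row 1 is [6, -2], so an eigenvector is (1, 3).
General solution: c_1e^(4t)(1,2) + c_2e^(2t)(1,3).

x(t) = c_1e^(4t) + c_2e^(2t), y(t) = 2c_1e^(4t) + 3c_2e^(2t)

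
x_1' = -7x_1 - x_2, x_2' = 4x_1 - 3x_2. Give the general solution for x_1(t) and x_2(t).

Coefficient matrix A = [[-7, -1], [4, -3]].
Characteristic polynomial det(A - λI) = λ^2 + 10λ + 25 = 0.
Single eigenvalue λ = -5 with algebraic multiplicity 2.
Eigenvector v = (1,-2); generalized eigenvector w with (A-λI)w=v is (-2,3).
General solution: e^(-5t)[K_1·v + K_2·(t·v + w)].

x_1(t) = K_1e^(-5t) + K_2te^(-5t) - 2K_2e^(-5t), x_2(t) = -2K_1e^(-5t) - 2K_2te^(-5t) + 3K_2e^(-5t)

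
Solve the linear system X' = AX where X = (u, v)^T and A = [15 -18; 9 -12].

Coefficient matrix A = [[15, -18], [9, -12]].
Characteristic polynomial det(A - λI) = λ^2 - 3λ - 18 = 0.
Eigenvalues λ = -3, 6.
For λ=-3: (A-λI) row 1 is [18, -18], so an eigenvector is (-1, -1).
For λ=6: (A-λI) row 1 is [9, -18], so an eigenvector is (2, 1).
General solution: c_1e^(-3t)(-1,-1) + c_2e^(6t)(2,1).

u(t) = -c_1e^(-3t) + 2c_2e^(6t), v(t) = -c_1e^(-3t) + c_2e^(6t)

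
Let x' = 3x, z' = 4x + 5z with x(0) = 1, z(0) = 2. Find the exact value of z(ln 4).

3968

A = [[3,0],[4,5]]; eigenvalues λ = 3, 5.
Eigenvectors: (-1,2) for λ=3, (0,1) for λ=5.
From the initial condition, c_1 = -1, c_2 = 4.
z(ln 4) = (-1)(4^3)(2) + (4)(4^5)(1) = 3968.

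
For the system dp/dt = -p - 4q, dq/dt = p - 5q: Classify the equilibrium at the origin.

A = [[-1,-4],[1,-5]]; det(A-λI) = λ^2 + 6λ + 9.
repeated λ = -3 with a single eigenvector.

stable improper node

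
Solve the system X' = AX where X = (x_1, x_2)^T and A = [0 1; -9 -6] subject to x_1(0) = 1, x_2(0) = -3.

x_1(t) = e^(-3t), x_2(t) = -3e^(-3t)

Coefficient matrix A = [[0, 1], [-9, -6]].
Characteristic polynomial det(A - λI) = λ^2 + 6λ + 9 = 0.
Single eigenvalue λ = -3 with algebraic multiplicity 2.
Eigenvector v = (1,-3); generalized eigenvector w with (A-λI)w=v is (0,1).
General solution: e^(-3t)[K_1·v + K_2·(t·v + w)].
Applying x_1(0)=1, x_2(0)=-3 gives K_1=1, K_2=0.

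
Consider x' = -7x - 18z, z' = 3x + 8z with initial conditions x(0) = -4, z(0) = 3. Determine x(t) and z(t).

x(t) = -10e^(2t) + 6e^(-t), z(t) = 5e^(2t) - 2e^(-t)

Coefficient matrix A = [[-7, -18], [3, 8]].
Characteristic polynomial det(A - λI) = λ^2 - λ - 2 = 0.
Eigenvalues λ = 2, -1.
For λ=2: (A-λI) row 1 is [-9, -18], so an eigenvector is (2, -1).
For λ=-1: (A-λI) row 1 is [-6, -18], so an eigenvector is (3, -1).
General solution: c_1e^(2t)(2,-1) + c_2e^(-t)(3,-1).
Applying x(0)=-4, z(0)=3 gives c_1=-5, c_2=2.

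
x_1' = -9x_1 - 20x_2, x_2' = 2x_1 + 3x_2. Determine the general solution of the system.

Coefficient matrix A = [[-9, -20], [2, 3]].
Characteristic polynomial det(A - λI) = λ^2 + 6λ + 13 = 0.
Eigenvalues λ = -3 ± 2i (complex conjugate pair).
For λ=-3+2i: an eigenvector is (3,-1) - i(1,0) = (3 - i, -1).
A real fundamental pair from Re and Im of e^((-3+2i)t)v: X_1 = e^(-3t)(cos(2t)·(3,-1) + sin(2t)·(1,0)), X_2 = e^(-3t)(sin(2t)·(3,-1) - cos(2t)·(1,0)).
General solution: c_1X_1 + c_2X_2.

x_1(t) = c_1e^(-3t)sin(2t) + 3c_1e^(-3t)cos(2t) + 3c_2e^(-3t)sin(2t) - c_2e^(-3t)cos(2t), x_2(t) = -c_1e^(-3t)cos(2t) - c_2e^(-3t)sin(2t)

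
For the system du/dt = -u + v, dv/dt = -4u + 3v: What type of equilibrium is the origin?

A = [[-1,1],[-4,3]]; det(A-λI) = λ^2 - 2λ + 1.
repeated λ = 1 with a single eigenvector.

unstable improper node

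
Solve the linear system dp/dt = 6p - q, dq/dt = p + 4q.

Coefficient matrix A = [[6, -1], [1, 4]].
Characteristic polynomial det(A - λI) = λ^2 - 10λ + 25 = 0.
Single eigenvalue λ = 5 with algebraic multiplicity 2.
Eigenvector v = (-1,-1); generalized eigenvector w with (A-λI)w=v is (-3,-2).
General solution: e^(5t)[C_1·v + C_2·(t·v + w)].

p(t) = -C_1e^(5t) - C_2te^(5t) - 3C_2e^(5t), q(t) = -C_1e^(5t) - C_2te^(5t) - 2C_2e^(5t)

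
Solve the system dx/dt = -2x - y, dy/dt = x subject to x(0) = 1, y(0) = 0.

Coefficient matrix A = [[-2, -1], [1, 0]].
Characteristic polynomial det(A - λI) = λ^2 + 2λ + 1 = 0.
Single eigenvalue λ = -1 with algebraic multiplicity 2.
Eigenvector v = (-1,1); generalized eigenvector w with (A-λI)w=v is (1,0).
General solution: e^(-t)[C_1·v + C_2·(t·v + w)].
Applying x(0)=1, y(0)=0 gives C_1=0, C_2=1.

x(t) = -te^(-t) + e^(-t), y(t) = te^(-t)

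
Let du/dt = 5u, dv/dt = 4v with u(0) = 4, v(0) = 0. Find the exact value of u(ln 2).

A = [[5,0],[0,4]]; eigenvalues λ = 4, 5.
Eigenvectors: (0,-1) for λ=4, (1,0) for λ=5.
From the initial condition, c_1 = 0, c_2 = 4.
u(ln 2) = (0)(2^4)(0) + (4)(2^5)(1) = 128.

128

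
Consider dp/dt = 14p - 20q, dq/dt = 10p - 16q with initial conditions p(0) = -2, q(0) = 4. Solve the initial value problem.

p(t) = -12e^(4t) + 10e^(-6t), q(t) = -6e^(4t) + 10e^(-6t)

Coefficient matrix A = [[14, -20], [10, -16]].
Characteristic polynomial det(A - λI) = λ^2 + 2λ - 24 = 0.
Eigenvalues λ = -6, 4.
For λ=-6: (A-λI) row 1 is [20, -20], so an eigenvector is (1, 1).
For λ=4: (A-λI) row 1 is [10, -20], so an eigenvector is (-2, -1).
General solution: c_1e^(-6t)(1,1) + c_2e^(4t)(-2,-1).
Applying p(0)=-2, q(0)=4 gives c_1=10, c_2=6.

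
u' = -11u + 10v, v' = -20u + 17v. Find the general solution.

u(t) = -c_1e^(3t)sin(2t) - 2c_1e^(3t)cos(2t) - 2c_2e^(3t)sin(2t) + c_2e^(3t)cos(2t), v(t) = -c_1e^(3t)sin(2t) - 3c_1e^(3t)cos(2t) - 3c_2e^(3t)sin(2t) + c_2e^(3t)cos(2t)

Coefficient matrix A = [[-11, 10], [-20, 17]].
Characteristic polynomial det(A - λI) = λ^2 - 6λ + 13 = 0.
Eigenvalues λ = 3 ± 2i (complex conjugate pair).
For λ=3+2i: an eigenvector is (-2,-3) - i(-1,-1) = (-2 + i, -3 + i).
A real fundamental pair from Re and Im of e^((3+2i)t)v: X_1 = e^(3t)(cos(2t)·(-2,-3) + sin(2t)·(-1,-1)), X_2 = e^(3t)(sin(2t)·(-2,-3) - cos(2t)·(-1,-1)).
General solution: c_1X_1 + c_2X_2.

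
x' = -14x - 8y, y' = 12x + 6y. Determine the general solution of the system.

Coefficient matrix A = [[-14, -8], [12, 6]].
Characteristic polynomial det(A - λI) = λ^2 + 8λ + 12 = 0.
Eigenvalues λ = -6, -2.
For λ=-6: (A-λI) row 1 is [-8, -8], so an eigenvector is (-1, 1).
For λ=-2: (A-λI) row 1 is [-12, -8], so an eigenvector is (-2, 3).
General solution: C_1e^(-6t)(-1,1) + C_2e^(-2t)(-2,3).

x(t) = -C_1e^(-6t) - 2C_2e^(-2t), y(t) = C_1e^(-6t) + 3C_2e^(-2t)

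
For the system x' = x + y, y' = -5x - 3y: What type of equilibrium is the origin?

A = [[1,1],[-5,-3]]; det(A-λI) = λ^2 + 2λ + 2.
λ = -1 ± i: negative real part.

stable spiral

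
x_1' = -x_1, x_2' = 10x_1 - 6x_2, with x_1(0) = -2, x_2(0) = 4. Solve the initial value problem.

x_1(t) = -2e^(-t), x_2(t) = -4e^(-t) + 8e^(-6t)

Coefficient matrix A = [[-1, 0], [10, -6]].
Characteristic polynomial det(A - λI) = λ^2 + 7λ + 6 = 0.
Eigenvalues λ = -1, -6.
For λ=-1: (A-λI) row 2 is [10, -5], so an eigenvector is (1, 2).
For λ=-6: (A-λI) row 1 is [5, 0], so an eigenvector is (0, 1).
General solution: C_1e^(-t)(1,2) + C_2e^(-6t)(0,1).
Applying x_1(0)=-2, x_2(0)=4 gives C_1=-2, C_2=8.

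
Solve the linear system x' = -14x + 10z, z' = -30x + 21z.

x(t) = 2K_1e^(t) + K_2e^(6t), z(t) = 3K_1e^(t) + 2K_2e^(6t)

Coefficient matrix A = [[-14, 10], [-30, 21]].
Characteristic polynomial det(A - λI) = λ^2 - 7λ + 6 = 0.
Eigenvalues λ = 1, 6.
For λ=1: (A-λI) row 1 is [-15, 10], so an eigenvector is (2, 3).
For λ=6: (A-λI) row 1 is [-20, 10], so an eigenvector is (1, 2).
General solution: K_1e^(t)(2,3) + K_2e^(6t)(1,2).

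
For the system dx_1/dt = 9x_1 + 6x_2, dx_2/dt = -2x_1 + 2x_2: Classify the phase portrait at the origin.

A = [[9,6],[-2,2]]; det(A-λI) = λ^2 - 11λ + 30.
λ = 5, 6: both positive.

unstable node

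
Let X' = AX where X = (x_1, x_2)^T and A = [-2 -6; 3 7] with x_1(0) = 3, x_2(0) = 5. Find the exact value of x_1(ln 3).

A = [[-2,-6],[3,7]]; eigenvalues λ = 4, 1.
Eigenvectors: (1,-1) for λ=4, (2,-1) for λ=1.
From the initial condition, c_1 = -13, c_2 = 8.
x_1(ln 3) = (-13)(3^4)(1) + (8)(3^1)(2) = -1005.

-1005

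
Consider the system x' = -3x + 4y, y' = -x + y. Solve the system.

Coefficient matrix A = [[-3, 4], [-1, 1]].
Characteristic polynomial det(A - λI) = λ^2 + 2λ + 1 = 0.
Single eigenvalue λ = -1 with algebraic multiplicity 2.
Eigenvector v = (-2,-1); generalized eigenvector w with (A-λI)w=v is (-3,-2).
General solution: e^(-t)[C_1·v + C_2·(t·v + w)].

x(t) = -2C_1e^(-t) - 2C_2te^(-t) - 3C_2e^(-t), y(t) = -C_1e^(-t) - C_2te^(-t) - 2C_2e^(-t)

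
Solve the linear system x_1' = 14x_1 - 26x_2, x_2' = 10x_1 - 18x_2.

x_1(t) = -3c_1e^(-2t)sin(2t) - 2c_1e^(-2t)cos(2t) - 2c_2e^(-2t)sin(2t) + 3c_2e^(-2t)cos(2t), x_2(t) = -2c_1e^(-2t)sin(2t) - c_1e^(-2t)cos(2t) - c_2e^(-2t)sin(2t) + 2c_2e^(-2t)cos(2t)

Coefficient matrix A = [[14, -26], [10, -18]].
Characteristic polynomial det(A - λI) = λ^2 + 4λ + 8 = 0.
Eigenvalues λ = -2 ± 2i (complex conjugate pair).
For λ=-2+2i: an eigenvector is (-2,-1) - i(-3,-2) = (-2 + 3i, -1 + 2i).
A real fundamental pair from Re and Im of e^((-2+2i)t)v: X_1 = e^(-2t)(cos(2t)·(-2,-1) + sin(2t)·(-3,-2)), X_2 = e^(-2t)(sin(2t)·(-2,-1) - cos(2t)·(-3,-2)).
General solution: c_1X_1 + c_2X_2.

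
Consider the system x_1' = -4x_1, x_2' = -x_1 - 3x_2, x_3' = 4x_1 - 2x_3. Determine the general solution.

x_1(t) = K_1e^(-4t), x_2(t) = K_1e^(-4t) + K_2e^(-3t), x_3(t) = -2K_1e^(-4t) + K_3e^(-2t)

Coefficient matrix A = [[-4, 0, 0], [-1, -3, 0], [4, 0, -2]].
det(A - λI) = 0 gives eigenvalues λ = -4, -3, -2.
For λ=-4: eigenvector (1,1,-2).
For λ=-3: eigenvector (0,1,0).
For λ=-2: eigenvector (0,0,1).
General solution: K_1e^(-4t)(1,1,-2) + K_2e^(-3t)(0,1,0) + K_3e^(-2t)(0,0,1).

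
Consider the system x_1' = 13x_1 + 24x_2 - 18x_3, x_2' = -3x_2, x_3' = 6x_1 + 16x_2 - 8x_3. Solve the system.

Coefficient matrix A = [[13, 24, -18], [0, -3, 0], [6, 16, -8]].
det(A - λI) = 0 gives eigenvalues λ = 1, -3, 4.
For λ=1: eigenvector (-3,0,-2).
For λ=-3: eigenvector (-6,1,-4).
For λ=4: eigenvector (2,0,1).
General solution: C_1e^(t)(-3,0,-2) + C_2e^(-3t)(-6,1,-4) + C_3e^(4t)(2,0,1).

x_1(t) = -3C_1e^(t) - 6C_2e^(-3t) + 2C_3e^(4t), x_2(t) = C_2e^(-3t), x_3(t) = -2C_1e^(t) - 4C_2e^(-3t) + C_3e^(4t)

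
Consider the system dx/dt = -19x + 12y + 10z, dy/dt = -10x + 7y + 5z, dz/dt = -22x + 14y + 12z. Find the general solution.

x(t) = -2c_1e^(-3t) + 2c_2e^(2t) + c_3e^(t), y(t) = -c_1e^(-3t) + c_2e^(2t), z(t) = -2c_1e^(-3t) + 3c_2e^(2t) + 2c_3e^(t)

Coefficient matrix A = [[-19, 12, 10], [-10, 7, 5], [-22, 14, 12]].
det(A - λI) = 0 gives eigenvalues λ = -3, 2, 1.
For λ=-3: eigenvector (-2,-1,-2).
For λ=2: eigenvector (2,1,3).
For λ=1: eigenvector (1,0,2).
General solution: c_1e^(-3t)(-2,-1,-2) + c_2e^(2t)(2,1,3) + c_3e^(t)(1,0,2).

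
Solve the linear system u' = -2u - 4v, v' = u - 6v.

u(t) = -2C_1e^(-4t) - 2C_2te^(-4t) - C_2e^(-4t), v(t) = -C_1e^(-4t) - C_2te^(-4t)

Coefficient matrix A = [[-2, -4], [1, -6]].
Characteristic polynomial det(A - λI) = λ^2 + 8λ + 16 = 0.
Single eigenvalue λ = -4 with algebraic multiplicity 2.
Eigenvector v = (-2,-1); generalized eigenvector w with (A-λI)w=v is (-1,0).
General solution: e^(-4t)[C_1·v + C_2·(t·v + w)].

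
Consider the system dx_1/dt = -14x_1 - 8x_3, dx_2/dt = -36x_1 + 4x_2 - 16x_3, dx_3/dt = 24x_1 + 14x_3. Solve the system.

Coefficient matrix A = [[-14, 0, -8], [-36, 4, -16], [24, 0, 14]].
det(A - λI) = 0 gives eigenvalues λ = 4, 2, -2.
For λ=4: eigenvector (0,1,0).
For λ=2: eigenvector (1,2,-2).
For λ=-2: eigenvector (2,4,-3).
General solution: K_1e^(4t)(0,1,0) + K_2e^(2t)(1,2,-2) + K_3e^(-2t)(2,4,-3).

x_1(t) = K_2e^(2t) + 2K_3e^(-2t), x_2(t) = K_1e^(4t) + 2K_2e^(2t) + 4K_3e^(-2t), x_3(t) = -2K_2e^(2t) - 3K_3e^(-2t)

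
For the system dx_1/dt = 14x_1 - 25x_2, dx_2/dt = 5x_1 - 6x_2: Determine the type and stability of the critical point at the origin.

A = [[14,-25],[5,-6]]; det(A-λI) = λ^2 - 8λ + 41.
λ = 4 ± 5i: positive real part.

unstable spiral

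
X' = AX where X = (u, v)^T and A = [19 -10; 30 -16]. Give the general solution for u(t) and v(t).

u(t) = 2K_1e^(4t) - K_2e^(-t), v(t) = 3K_1e^(4t) - 2K_2e^(-t)

Coefficient matrix A = [[19, -10], [30, -16]].
Characteristic polynomial det(A - λI) = λ^2 - 3λ - 4 = 0.
Eigenvalues λ = 4, -1.
For λ=4: (A-λI) row 1 is [15, -10], so an eigenvector is (2, 3).
For λ=-1: (A-λI) row 1 is [20, -10], so an eigenvector is (-1, -2).
General solution: K_1e^(4t)(2,3) + K_2e^(-t)(-1,-2).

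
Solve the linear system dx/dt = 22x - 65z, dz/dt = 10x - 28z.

x(t) = 2C_1e^(-3t)sin(5t) + 3C_1e^(-3t)cos(5t) + 3C_2e^(-3t)sin(5t) - 2C_2e^(-3t)cos(5t), z(t) = C_1e^(-3t)sin(5t) + C_1e^(-3t)cos(5t) + C_2e^(-3t)sin(5t) - C_2e^(-3t)cos(5t)

Coefficient matrix A = [[22, -65], [10, -28]].
Characteristic polynomial det(A - λI) = λ^2 + 6λ + 34 = 0.
Eigenvalues λ = -3 ± 5i (complex conjugate pair).
For λ=-3+5i: an eigenvector is (3,1) - i(2,1) = (3 - 2i, 1 - i).
A real fundamental pair from Re and Im of e^((-3+5i)t)v: X_1 = e^(-3t)(cos(5t)·(3,1) + sin(5t)·(2,1)), X_2 = e^(-3t)(sin(5t)·(3,1) - cos(5t)·(2,1)).
General solution: C_1X_1 + C_2X_2.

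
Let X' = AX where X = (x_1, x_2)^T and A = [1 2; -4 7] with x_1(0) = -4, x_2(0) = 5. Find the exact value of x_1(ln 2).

A = [[1,2],[-4,7]]; eigenvalues λ = 3, 5.
Eigenvectors: (-1,-1) for λ=3, (-1,-2) for λ=5.
From the initial condition, c_1 = 13, c_2 = -9.
x_1(ln 2) = (13)(2^3)(-1) + (-9)(2^5)(-1) = 184.

184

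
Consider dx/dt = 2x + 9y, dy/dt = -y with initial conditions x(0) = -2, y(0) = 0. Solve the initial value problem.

Coefficient matrix A = [[2, 9], [0, -1]].
Characteristic polynomial det(A - λI) = λ^2 - λ - 2 = 0.
Eigenvalues λ = -1, 2.
For λ=-1: (A-λI) row 1 is [3, 9], so an eigenvector is (-3, 1).
For λ=2: (A-λI) row 1 is [0, 9], so an eigenvector is (-1, 0).
General solution: K_1e^(-t)(-3,1) + K_2e^(2t)(-1,0).
Applying x(0)=-2, y(0)=0 gives K_1=0, K_2=2.

x(t) = -2e^(2t), y(t) = 0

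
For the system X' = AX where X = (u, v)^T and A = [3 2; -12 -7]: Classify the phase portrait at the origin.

A = [[3,2],[-12,-7]]; det(A-λI) = λ^2 + 4λ + 3.
λ = -1, -3: both negative.

stable node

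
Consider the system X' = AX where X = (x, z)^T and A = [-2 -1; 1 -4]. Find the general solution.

Coefficient matrix A = [[-2, -1], [1, -4]].
Characteristic polynomial det(A - λI) = λ^2 + 6λ + 9 = 0.
Single eigenvalue λ = -3 with algebraic multiplicity 2.
Eigenvector v = (1,1); generalized eigenvector w with (A-λI)w=v is (-1,-2).
General solution: e^(-3t)[K_1·v + K_2·(t·v + w)].

x(t) = K_1e^(-3t) + K_2te^(-3t) - K_2e^(-3t), z(t) = K_1e^(-3t) + K_2te^(-3t) - 2K_2e^(-3t)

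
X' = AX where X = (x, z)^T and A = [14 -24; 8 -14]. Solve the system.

Coefficient matrix A = [[14, -24], [8, -14]].
Characteristic polynomial det(A - λI) = λ^2 - 4 = 0.
Eigenvalues λ = 2, -2.
For λ=2: (A-λI) row 1 is [12, -24], so an eigenvector is (-2, -1).
For λ=-2: (A-λI) row 1 is [16, -24], so an eigenvector is (3, 2).
General solution: K_1e^(2t)(-2,-1) + K_2e^(-2t)(3,2).

x(t) = -2K_1e^(2t) + 3K_2e^(-2t), z(t) = -K_1e^(2t) + 2K_2e^(-2t)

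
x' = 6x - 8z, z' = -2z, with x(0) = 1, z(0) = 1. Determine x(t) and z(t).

x(t) = e^(-2t), z(t) = e^(-2t)

Coefficient matrix A = [[6, -8], [0, -2]].
Characteristic polynomial det(A - λI) = λ^2 - 4λ - 12 = 0.
Eigenvalues λ = 6, -2.
For λ=6: (A-λI) row 1 is [0, -8], so an eigenvector is (1, 0).
For λ=-2: (A-λI) row 1 is [8, -8], so an eigenvector is (-1, -1).
General solution: c_1e^(6t)(1,0) + c_2e^(-2t)(-1,-1).
Applying x(0)=1, z(0)=1 gives c_1=0, c_2=-1.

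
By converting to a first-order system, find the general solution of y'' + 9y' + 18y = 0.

y(t) = K_1e^(-3t) + K_2e^(-6t)

Let x_1 = y, x_2 = y'. Then x_1' = x_2 and x_2' = -18x_1 - 9x_2.
A = [[0,1],[-18,-9]]; det(A-λI) = λ^2 + 9λ + 18.
Eigenvalues λ = -3, -6 with eigenvectors (1,-3), (1,-6).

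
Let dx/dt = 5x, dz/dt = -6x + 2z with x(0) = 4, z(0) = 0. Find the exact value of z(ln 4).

-8064

A = [[5,0],[-6,2]]; eigenvalues λ = 5, 2.
Eigenvectors: (-1,2) for λ=5, (0,1) for λ=2.
From the initial condition, c_1 = -4, c_2 = 8.
z(ln 4) = (-4)(4^5)(2) + (8)(4^2)(1) = -8064.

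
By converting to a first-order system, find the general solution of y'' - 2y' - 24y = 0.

y(t) = c_1e^(6t) + c_2e^(-4t)

Let x_1 = y, x_2 = y'. Then x_1' = x_2 and x_2' = 24x_1 + 2x_2.
A = [[0,1],[24,2]]; det(A-λI) = λ^2 - 2λ - 24.
Eigenvalues λ = 6, -4 with eigenvectors (1,6), (1,-4).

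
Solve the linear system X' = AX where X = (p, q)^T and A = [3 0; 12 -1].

Coefficient matrix A = [[3, 0], [12, -1]].
Characteristic polynomial det(A - λI) = λ^2 - 2λ - 3 = 0.
Eigenvalues λ = 3, -1.
For λ=3: (A-λI) row 2 is [12, -4], so an eigenvector is (-1, -3).
For λ=-1: (A-λI) row 1 is [4, 0], so an eigenvector is (0, 1).
General solution: K_1e^(3t)(-1,-3) + K_2e^(-t)(0,1).

p(t) = -K_1e^(3t), q(t) = -3K_1e^(3t) + K_2e^(-t)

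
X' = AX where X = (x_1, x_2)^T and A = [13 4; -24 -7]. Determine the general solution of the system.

Coefficient matrix A = [[13, 4], [-24, -7]].
Characteristic polynomial det(A - λI) = λ^2 - 6λ + 5 = 0.
Eigenvalues λ = 1, 5.
For λ=1: (A-λI) row 1 is [12, 4], so an eigenvector is (1, -3).
For λ=5: (A-λI) row 1 is [8, 4], so an eigenvector is (-1, 2).
General solution: K_1e^(t)(1,-3) + K_2e^(5t)(-1,2).

x_1(t) = K_1e^(t) - K_2e^(5t), x_2(t) = -3K_1e^(t) + 2K_2e^(5t)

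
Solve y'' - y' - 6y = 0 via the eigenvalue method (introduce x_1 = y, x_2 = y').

Let x_1 = y, x_2 = y'. Then x_1' = x_2 and x_2' = 6x_1 + x_2.
A = [[0,1],[6,1]]; det(A-λI) = λ^2 - λ - 6.
Eigenvalues λ = 3, -2 with eigenvectors (1,3), (1,-2).

y(t) = c_1e^(3t) + c_2e^(-2t)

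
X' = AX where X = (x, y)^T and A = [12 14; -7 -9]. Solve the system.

Coefficient matrix A = [[12, 14], [-7, -9]].
Characteristic polynomial det(A - λI) = λ^2 - 3λ - 10 = 0.
Eigenvalues λ = -2, 5.
For λ=-2: (A-λI) row 1 is [14, 14], so an eigenvector is (1, -1).
For λ=5: (A-λI) row 1 is [7, 14], so an eigenvector is (2, -1).
General solution: K_1e^(-2t)(1,-1) + K_2e^(5t)(2,-1).

x(t) = K_1e^(-2t) + 2K_2e^(5t), y(t) = -K_1e^(-2t) - K_2e^(5t)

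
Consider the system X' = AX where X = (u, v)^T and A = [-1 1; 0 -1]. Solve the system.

Coefficient matrix A = [[-1, 1], [0, -1]].
Characteristic polynomial det(A - λI) = λ^2 + 2λ + 1 = 0.
Single eigenvalue λ = -1 with algebraic multiplicity 2.
Eigenvector v = (-1,0); generalized eigenvector w with (A-λI)w=v is (2,-1).
General solution: e^(-t)[K_1·v + K_2·(t·v + w)].

u(t) = -K_1e^(-t) - K_2te^(-t) + 2K_2e^(-t), v(t) = -K_2e^(-t)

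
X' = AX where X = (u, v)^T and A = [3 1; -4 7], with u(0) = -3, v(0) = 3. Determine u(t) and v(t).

Coefficient matrix A = [[3, 1], [-4, 7]].
Characteristic polynomial det(A - λI) = λ^2 - 10λ + 25 = 0.
Single eigenvalue λ = 5 with algebraic multiplicity 2.
Eigenvector v = (1,2); generalized eigenvector w with (A-λI)w=v is (1,3).
General solution: e^(5t)[C_1·v + C_2·(t·v + w)].
Applying u(0)=-3, v(0)=3 gives C_1=-12, C_2=9.

u(t) = 9te^(5t) - 3e^(5t), v(t) = 18te^(5t) + 3e^(5t)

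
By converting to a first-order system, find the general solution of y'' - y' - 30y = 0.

y(t) = c_1e^(-5t) + c_2e^(6t)

Let x_1 = y, x_2 = y'. Then x_1' = x_2 and x_2' = 30x_1 + x_2.
A = [[0,1],[30,1]]; det(A-λI) = λ^2 - λ - 30.
Eigenvalues λ = -5, 6 with eigenvectors (1,-5), (1,6).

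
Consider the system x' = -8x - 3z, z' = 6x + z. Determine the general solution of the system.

Coefficient matrix A = [[-8, -3], [6, 1]].
Characteristic polynomial det(A - λI) = λ^2 + 7λ + 10 = 0.
Eigenvalues λ = -2, -5.
For λ=-2: (A-λI) row 1 is [-6, -3], so an eigenvector is (1, -2).
For λ=-5: (A-λI) row 1 is [-3, -3], so an eigenvector is (-1, 1).
General solution: K_1e^(-2t)(1,-2) + K_2e^(-5t)(-1,1).

x(t) = K_1e^(-2t) - K_2e^(-5t), z(t) = -2K_1e^(-2t) + K_2e^(-5t)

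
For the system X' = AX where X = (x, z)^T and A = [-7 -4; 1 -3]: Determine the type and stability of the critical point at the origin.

A = [[-7,-4],[1,-3]]; det(A-λI) = λ^2 + 10λ + 25.
repeated λ = -5 with a single eigenvector.

stable improper node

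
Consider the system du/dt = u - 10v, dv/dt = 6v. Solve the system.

Coefficient matrix A = [[1, -10], [0, 6]].
Characteristic polynomial det(A - λI) = λ^2 - 7λ + 6 = 0.
Eigenvalues λ = 6, 1.
For λ=6: (A-λI) row 1 is [-5, -10], so an eigenvector is (-2, 1).
For λ=1: (A-λI) row 1 is [0, -10], so an eigenvector is (-1, 0).
General solution: C_1e^(6t)(-2,1) + C_2e^(t)(-1,0).

u(t) = -2C_1e^(6t) - C_2e^(t), v(t) = C_1e^(6t)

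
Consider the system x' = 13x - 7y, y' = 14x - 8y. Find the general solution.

x(t) = C_1e^(-t) - C_2e^(6t), y(t) = 2C_1e^(-t) - C_2e^(6t)

Coefficient matrix A = [[13, -7], [14, -8]].
Characteristic polynomial det(A - λI) = λ^2 - 5λ - 6 = 0.
Eigenvalues λ = -1, 6.
For λ=-1: (A-λI) row 1 is [14, -7], so an eigenvector is (1, 2).
For λ=6: (A-λI) row 1 is [7, -7], so an eigenvector is (-1, -1).
General solution: C_1e^(-t)(1,2) + C_2e^(6t)(-1,-1).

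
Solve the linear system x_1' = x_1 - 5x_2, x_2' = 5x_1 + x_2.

x_1(t) = -C_1e^(t)sin(5t) + C_2e^(t)cos(5t), x_2(t) = C_1e^(t)cos(5t) + C_2e^(t)sin(5t)

Coefficient matrix A = [[1, -5], [5, 1]].
Characteristic polynomial det(A - λI) = λ^2 - 2λ + 26 = 0.
Eigenvalues λ = 1 ± 5i (complex conjugate pair).
For λ=1+5i: an eigenvector is (0,1) - i(-1,0) = (0 + i, 1).
A real fundamental pair from Re and Im of e^((1+5i)t)v: X_1 = e^(t)(cos(5t)·(0,1) + sin(5t)·(-1,0)), X_2 = e^(t)(sin(5t)·(0,1) - cos(5t)·(-1,0)).
General solution: C_1X_1 + C_2X_2.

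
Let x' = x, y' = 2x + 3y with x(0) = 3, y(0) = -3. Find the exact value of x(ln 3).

9

A = [[1,0],[2,3]]; eigenvalues λ = 1, 3.
Eigenvectors: (1,-1) for λ=1, (0,-1) for λ=3.
From the initial condition, c_1 = 3, c_2 = 0.
x(ln 3) = (3)(3^1)(1) + (0)(3^3)(0) = 9.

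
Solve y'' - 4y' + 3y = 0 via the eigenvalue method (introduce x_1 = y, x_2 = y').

Let x_1 = y, x_2 = y'. Then x_1' = x_2 and x_2' = -3x_1 + 4x_2.
A = [[0,1],[-3,4]]; det(A-λI) = λ^2 - 4λ + 3.
Eigenvalues λ = 1, 3 with eigenvectors (1,1), (1,3).

y(t) = K_1e^(t) + K_2e^(3t)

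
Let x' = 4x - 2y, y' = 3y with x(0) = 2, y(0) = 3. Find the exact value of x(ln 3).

A = [[4,-2],[0,3]]; eigenvalues λ = 3, 4.
Eigenvectors: (2,1) for λ=3, (-1,0) for λ=4.
From the initial condition, c_1 = 3, c_2 = 4.
x(ln 3) = (3)(3^3)(2) + (4)(3^4)(-1) = -162.

-162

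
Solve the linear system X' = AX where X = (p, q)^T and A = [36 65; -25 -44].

p(t) = 3K_1e^(-4t)sin(5t) + 2K_1e^(-4t)cos(5t) + 2K_2e^(-4t)sin(5t) - 3K_2e^(-4t)cos(5t), q(t) = -2K_1e^(-4t)sin(5t) - K_1e^(-4t)cos(5t) - K_2e^(-4t)sin(5t) + 2K_2e^(-4t)cos(5t)

Coefficient matrix A = [[36, 65], [-25, -44]].
Characteristic polynomial det(A - λI) = λ^2 + 8λ + 41 = 0.
Eigenvalues λ = -4 ± 5i (complex conjugate pair).
For λ=-4+5i: an eigenvector is (2,-1) - i(3,-2) = (2 - 3i, -1 + 2i).
A real fundamental pair from Re and Im of e^((-4+5i)t)v: X_1 = e^(-4t)(cos(5t)·(2,-1) + sin(5t)·(3,-2)), X_2 = e^(-4t)(sin(5t)·(2,-1) - cos(5t)·(3,-2)).
General solution: K_1X_1 + K_2X_2.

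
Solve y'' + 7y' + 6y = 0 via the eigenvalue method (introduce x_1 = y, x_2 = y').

Let x_1 = y, x_2 = y'. Then x_1' = x_2 and x_2' = -6x_1 - 7x_2.
A = [[0,1],[-6,-7]]; det(A-λI) = λ^2 + 7λ + 6.
Eigenvalues λ = -6, -1 with eigenvectors (1,-6), (1,-1).

y(t) = C_1e^(-6t) + C_2e^(-t)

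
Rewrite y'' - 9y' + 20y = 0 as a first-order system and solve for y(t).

Let x_1 = y, x_2 = y'. Then x_1' = x_2 and x_2' = -20x_1 + 9x_2.
A = [[0,1],[-20,9]]; det(A-λI) = λ^2 - 9λ + 20.
Eigenvalues λ = 5, 4 with eigenvectors (1,5), (1,4).

y(t) = C_1e^(5t) + C_2e^(4t)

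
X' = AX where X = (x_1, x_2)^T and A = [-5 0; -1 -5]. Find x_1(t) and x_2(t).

x_1(t) = -C_2e^(-5t), x_2(t) = C_1e^(-5t) + C_2te^(-5t)

Coefficient matrix A = [[-5, 0], [-1, -5]].
Characteristic polynomial det(A - λI) = λ^2 + 10λ + 25 = 0.
Single eigenvalue λ = -5 with algebraic multiplicity 2.
Eigenvector v = (0,1); generalized eigenvector w with (A-λI)w=v is (-1,0).
General solution: e^(-5t)[C_1·v + C_2·(t·v + w)].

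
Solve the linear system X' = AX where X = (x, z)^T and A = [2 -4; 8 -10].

x(t) = K_1e^(-6t) + K_2e^(-2t), z(t) = 2K_1e^(-6t) + K_2e^(-2t)

Coefficient matrix A = [[2, -4], [8, -10]].
Characteristic polynomial det(A - λI) = λ^2 + 8λ + 12 = 0.
Eigenvalues λ = -6, -2.
For λ=-6: (A-λI) row 1 is [8, -4], so an eigenvector is (1, 2).
For λ=-2: (A-λI) row 1 is [4, -4], so an eigenvector is (1, 1).
General solution: K_1e^(-6t)(1,2) + K_2e^(-2t)(1,1).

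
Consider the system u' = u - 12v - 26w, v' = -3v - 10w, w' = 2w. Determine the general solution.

Coefficient matrix A = [[1, -12, -26], [0, -3, -10], [0, 0, 2]].
det(A - λI) = 0 gives eigenvalues λ = 1, -3, 2.
For λ=1: eigenvector (1,0,0).
For λ=-3: eigenvector (3,1,0).
For λ=2: eigenvector (-2,-2,1).
General solution: C_1e^(t)(1,0,0) + C_2e^(-3t)(3,1,0) + C_3e^(2t)(-2,-2,1).

u(t) = C_1e^(t) + 3C_2e^(-3t) - 2C_3e^(2t), v(t) = C_2e^(-3t) - 2C_3e^(2t), w(t) = C_3e^(2t)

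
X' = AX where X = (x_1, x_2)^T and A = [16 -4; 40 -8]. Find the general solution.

Coefficient matrix A = [[16, -4], [40, -8]].
Characteristic polynomial det(A - λI) = λ^2 - 8λ + 32 = 0.
Eigenvalues λ = 4 ± 4i (complex conjugate pair).
For λ=4+4i: an eigenvector is (0,1) - i(-1,-3) = (0 + i, 1 + 3i).
A real fundamental pair from Re and Im of e^((4+4i)t)v: X_1 = e^(4t)(cos(4t)·(0,1) + sin(4t)·(-1,-3)), X_2 = e^(4t)(sin(4t)·(0,1) - cos(4t)·(-1,-3)).
General solution: C_1X_1 + C_2X_2.

x_1(t) = -C_1e^(4t)sin(4t) + C_2e^(4t)cos(4t), x_2(t) = -3C_1e^(4t)sin(4t) + C_1e^(4t)cos(4t) + C_2e^(4t)sin(4t) + 3C_2e^(4t)cos(4t)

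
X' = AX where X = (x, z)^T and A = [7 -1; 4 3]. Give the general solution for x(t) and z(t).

x(t) = C_1e^(5t) + C_2te^(5t) - C_2e^(5t), z(t) = 2C_1e^(5t) + 2C_2te^(5t) - 3C_2e^(5t)

Coefficient matrix A = [[7, -1], [4, 3]].
Characteristic polynomial det(A - λI) = λ^2 - 10λ + 25 = 0.
Single eigenvalue λ = 5 with algebraic multiplicity 2.
Eigenvector v = (1,2); generalized eigenvector w with (A-λI)w=v is (-1,-3).
General solution: e^(5t)[C_1·v + C_2·(t·v + w)].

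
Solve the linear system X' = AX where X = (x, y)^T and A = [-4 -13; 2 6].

x(t) = -3C_1e^(t)sin(t) - 2C_1e^(t)cos(t) - 2C_2e^(t)sin(t) + 3C_2e^(t)cos(t), y(t) = C_1e^(t)sin(t) + C_1e^(t)cos(t) + C_2e^(t)sin(t) - C_2e^(t)cos(t)

Coefficient matrix A = [[-4, -13], [2, 6]].
Characteristic polynomial det(A - λI) = λ^2 - 2λ + 2 = 0.
Eigenvalues λ = 1 ± i (complex conjugate pair).
For λ=1+i: an eigenvector is (-2,1) - i(-3,1) = (-2 + 3i, 1 - i).
A real fundamental pair from Re and Im of e^((1+i)t)v: X_1 = e^(t)(cos(t)·(-2,1) + sin(t)·(-3,1)), X_2 = e^(t)(sin(t)·(-2,1) - cos(t)·(-3,1)).
General solution: C_1X_1 + C_2X_2.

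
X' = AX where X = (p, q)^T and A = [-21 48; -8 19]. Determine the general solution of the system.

Coefficient matrix A = [[-21, 48], [-8, 19]].
Characteristic polynomial det(A - λI) = λ^2 + 2λ - 15 = 0.
Eigenvalues λ = 3, -5.
For λ=3: (A-λI) row 1 is [-24, 48], so an eigenvector is (2, 1).
For λ=-5: (A-λI) row 1 is [-16, 48], so an eigenvector is (3, 1).
General solution: K_1e^(3t)(2,1) + K_2e^(-5t)(3,1).

p(t) = 2K_1e^(3t) + 3K_2e^(-5t), q(t) = K_1e^(3t) + K_2e^(-5t)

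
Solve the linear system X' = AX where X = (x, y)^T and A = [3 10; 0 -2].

Coefficient matrix A = [[3, 10], [0, -2]].
Characteristic polynomial det(A - λI) = λ^2 - λ - 6 = 0.
Eigenvalues λ = -2, 3.
For λ=-2: (A-λI) row 1 is [5, 10], so an eigenvector is (2, -1).
For λ=3: (A-λI) row 1 is [0, 10], so an eigenvector is (-1, 0).
General solution: c_1e^(-2t)(2,-1) + c_2e^(3t)(-1,0).

x(t) = 2c_1e^(-2t) - c_2e^(3t), y(t) = -c_1e^(-2t)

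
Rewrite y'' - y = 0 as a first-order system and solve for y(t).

y(t) = C_1e^(t) + C_2e^(-t)

Let x_1 = y, x_2 = y'. Then x_1' = x_2 and x_2' = x_1.
A = [[0,1],[1,0]]; det(A-λI) = λ^2 - 1.
Eigenvalues λ = 1, -1 with eigenvectors (1,1), (1,-1).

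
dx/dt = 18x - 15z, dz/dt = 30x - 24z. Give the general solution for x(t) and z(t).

Coefficient matrix A = [[18, -15], [30, -24]].
Characteristic polynomial det(A - λI) = λ^2 + 6λ + 18 = 0.
Eigenvalues λ = -3 ± 3i (complex conjugate pair).
For λ=-3+3i: an eigenvector is (1,1) - i(2,3) = (1 - 2i, 1 - 3i).
A real fundamental pair from Re and Im of e^((-3+3i)t)v: X_1 = e^(-3t)(cos(3t)·(1,1) + sin(3t)·(2,3)), X_2 = e^(-3t)(sin(3t)·(1,1) - cos(3t)·(2,3)).
General solution: K_1X_1 + K_2X_2.

x(t) = 2K_1e^(-3t)sin(3t) + K_1e^(-3t)cos(3t) + K_2e^(-3t)sin(3t) - 2K_2e^(-3t)cos(3t), z(t) = 3K_1e^(-3t)sin(3t) + K_1e^(-3t)cos(3t) + K_2e^(-3t)sin(3t) - 3K_2e^(-3t)cos(3t)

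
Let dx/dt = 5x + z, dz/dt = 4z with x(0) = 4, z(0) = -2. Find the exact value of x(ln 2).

96

A = [[5,1],[0,4]]; eigenvalues λ = 5, 4.
Eigenvectors: (1,0) for λ=5, (-1,1) for λ=4.
From the initial condition, c_1 = 2, c_2 = -2.
x(ln 2) = (2)(2^5)(1) + (-2)(2^4)(-1) = 96.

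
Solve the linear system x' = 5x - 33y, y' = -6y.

x(t) = -3K_1e^(-6t) + K_2e^(5t), y(t) = -K_1e^(-6t)

Coefficient matrix A = [[5, -33], [0, -6]].
Characteristic polynomial det(A - λI) = λ^2 + λ - 30 = 0.
Eigenvalues λ = -6, 5.
For λ=-6: (A-λI) row 1 is [11, -33], so an eigenvector is (-3, -1).
For λ=5: (A-λI) row 1 is [0, -33], so an eigenvector is (1, 0).
General solution: K_1e^(-6t)(-3,-1) + K_2e^(5t)(1,0).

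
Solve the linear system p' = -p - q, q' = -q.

p(t) = C_1e^(-t) + C_2te^(-t) - 3C_2e^(-t), q(t) = -C_2e^(-t)

Coefficient matrix A = [[-1, -1], [0, -1]].
Characteristic polynomial det(A - λI) = λ^2 + 2λ + 1 = 0.
Single eigenvalue λ = -1 with algebraic multiplicity 2.
Eigenvector v = (1,0); generalized eigenvector w with (A-λI)w=v is (-3,-1).
General solution: e^(-t)[C_1·v + C_2·(t·v + w)].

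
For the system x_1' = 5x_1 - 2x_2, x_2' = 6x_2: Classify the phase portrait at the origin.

unstable node

A = [[5,-2],[0,6]]; det(A-λI) = λ^2 - 11λ + 30.
λ = 5, 6: both positive.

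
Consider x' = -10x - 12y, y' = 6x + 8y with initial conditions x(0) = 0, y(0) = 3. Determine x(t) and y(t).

x(t) = -6e^(2t) + 6e^(-4t), y(t) = 6e^(2t) - 3e^(-4t)

Coefficient matrix A = [[-10, -12], [6, 8]].
Characteristic polynomial det(A - λI) = λ^2 + 2λ - 8 = 0.
Eigenvalues λ = -4, 2.
For λ=-4: (A-λI) row 1 is [-6, -12], so an eigenvector is (-2, 1).
For λ=2: (A-λI) row 1 is [-12, -12], so an eigenvector is (1, -1).
General solution: c_1e^(-4t)(-2,1) + c_2e^(2t)(1,-1).
Applying x(0)=0, y(0)=3 gives c_1=-3, c_2=-6.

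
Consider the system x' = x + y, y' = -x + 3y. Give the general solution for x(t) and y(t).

Coefficient matrix A = [[1, 1], [-1, 3]].
Characteristic polynomial det(A - λI) = λ^2 - 4λ + 4 = 0.
Single eigenvalue λ = 2 with algebraic multiplicity 2.
Eigenvector v = (1,1); generalized eigenvector w with (A-λI)w=v is (-2,-1).
General solution: e^(2t)[C_1·v + C_2·(t·v + w)].

x(t) = C_1e^(2t) + C_2te^(2t) - 2C_2e^(2t), y(t) = C_1e^(2t) + C_2te^(2t) - C_2e^(2t)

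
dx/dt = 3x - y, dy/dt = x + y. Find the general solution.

Coefficient matrix A = [[3, -1], [1, 1]].
Characteristic polynomial det(A - λI) = λ^2 - 4λ + 4 = 0.
Single eigenvalue λ = 2 with algebraic multiplicity 2.
Eigenvector v = (1,1); generalized eigenvector w with (A-λI)w=v is (-2,-3).
General solution: e^(2t)[C_1·v + C_2·(t·v + w)].

x(t) = C_1e^(2t) + C_2te^(2t) - 2C_2e^(2t), y(t) = C_1e^(2t) + C_2te^(2t) - 3C_2e^(2t)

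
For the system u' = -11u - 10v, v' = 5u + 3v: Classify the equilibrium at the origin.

stable spiral

A = [[-11,-10],[5,3]]; det(A-λI) = λ^2 + 8λ + 17.
λ = -4 ± i: negative real part.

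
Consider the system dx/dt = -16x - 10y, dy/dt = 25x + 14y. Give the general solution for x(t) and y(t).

x(t) = C_1e^(-t)sin(5t) + C_1e^(-t)cos(5t) + C_2e^(-t)sin(5t) - C_2e^(-t)cos(5t), y(t) = -C_1e^(-t)sin(5t) - 2C_1e^(-t)cos(5t) - 2C_2e^(-t)sin(5t) + C_2e^(-t)cos(5t)

Coefficient matrix A = [[-16, -10], [25, 14]].
Characteristic polynomial det(A - λI) = λ^2 + 2λ + 26 = 0.
Eigenvalues λ = -1 ± 5i (complex conjugate pair).
For λ=-1+5i: an eigenvector is (1,-2) - i(1,-1) = (1 - i, -2 + i).
A real fundamental pair from Re and Im of e^((-1+5i)t)v: X_1 = e^(-t)(cos(5t)·(1,-2) + sin(5t)·(1,-1)), X_2 = e^(-t)(sin(5t)·(1,-2) - cos(5t)·(1,-1)).
General solution: C_1X_1 + C_2X_2.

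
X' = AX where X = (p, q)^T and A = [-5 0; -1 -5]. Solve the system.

p(t) = -K_2e^(-5t), q(t) = K_1e^(-5t) + K_2te^(-5t) - K_2e^(-5t)

Coefficient matrix A = [[-5, 0], [-1, -5]].
Characteristic polynomial det(A - λI) = λ^2 + 10λ + 25 = 0.
Single eigenvalue λ = -5 with algebraic multiplicity 2.
Eigenvector v = (0,1); generalized eigenvector w with (A-λI)w=v is (-1,-1).
General solution: e^(-5t)[K_1·v + K_2·(t·v + w)].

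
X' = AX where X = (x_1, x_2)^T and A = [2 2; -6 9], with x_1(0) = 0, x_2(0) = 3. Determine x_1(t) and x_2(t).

x_1(t) = 6e^(6t) - 6e^(5t), x_2(t) = 12e^(6t) - 9e^(5t)

Coefficient matrix A = [[2, 2], [-6, 9]].
Characteristic polynomial det(A - λI) = λ^2 - 11λ + 30 = 0.
Eigenvalues λ = 6, 5.
For λ=6: (A-λI) row 1 is [-4, 2], so an eigenvector is (-1, -2).
For λ=5: (A-λI) row 1 is [-3, 2], so an eigenvector is (-2, -3).
General solution: C_1e^(6t)(-1,-2) + C_2e^(5t)(-2,-3).
Applying x_1(0)=0, x_2(0)=3 gives C_1=-6, C_2=3.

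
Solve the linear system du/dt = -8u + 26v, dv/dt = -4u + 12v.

u(t) = 2c_1e^(2t)sin(2t) - 3c_1e^(2t)cos(2t) - 3c_2e^(2t)sin(2t) - 2c_2e^(2t)cos(2t), v(t) = c_1e^(2t)sin(2t) - c_1e^(2t)cos(2t) - c_2e^(2t)sin(2t) - c_2e^(2t)cos(2t)

Coefficient matrix A = [[-8, 26], [-4, 12]].
Characteristic polynomial det(A - λI) = λ^2 - 4λ + 8 = 0.
Eigenvalues λ = 2 ± 2i (complex conjugate pair).
For λ=2+2i: an eigenvector is (-3,-1) - i(2,1) = (-3 - 2i, -1 - i).
A real fundamental pair from Re and Im of e^((2+2i)t)v: X_1 = e^(2t)(cos(2t)·(-3,-1) + sin(2t)·(2,1)), X_2 = e^(2t)(sin(2t)·(-3,-1) - cos(2t)·(2,1)).
General solution: c_1X_1 + c_2X_2.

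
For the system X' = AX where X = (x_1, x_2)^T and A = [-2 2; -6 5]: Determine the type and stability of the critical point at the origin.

unstable node

A = [[-2,2],[-6,5]]; det(A-λI) = λ^2 - 3λ + 2.
λ = 2, 1: both positive.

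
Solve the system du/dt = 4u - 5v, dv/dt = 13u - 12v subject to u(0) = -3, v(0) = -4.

u(t) = -4e^(-4t)sin(t) - 3e^(-4t)cos(t), v(t) = -7e^(-4t)sin(t) - 4e^(-4t)cos(t)

Coefficient matrix A = [[4, -5], [13, -12]].
Characteristic polynomial det(A - λI) = λ^2 + 8λ + 17 = 0.
Eigenvalues λ = -4 ± i (complex conjugate pair).
For λ=-4+i: an eigenvector is (2,3) - i(1,2) = (2 - i, 3 - 2i).
A real fundamental pair from Re and Im of e^((-4+i)t)v: X_1 = e^(-4t)(cos(t)·(2,3) + sin(t)·(1,2)), X_2 = e^(-4t)(sin(t)·(2,3) - cos(t)·(1,2)).
General solution: K_1X_1 + K_2X_2.
Applying u(0)=-3, v(0)=-4 gives K_1=-2, K_2=-1.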